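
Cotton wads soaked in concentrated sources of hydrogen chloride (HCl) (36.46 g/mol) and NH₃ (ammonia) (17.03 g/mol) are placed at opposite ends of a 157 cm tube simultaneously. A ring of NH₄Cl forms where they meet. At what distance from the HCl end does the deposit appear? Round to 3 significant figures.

Graham's law gives d_HCl/d_NH₃ = rate_HCl/rate_NH₃ = √(M_NH₃/M_HCl) = √(17.03/36.46) = 0.6834.
With d_HCl + d_NH₃ = 157 cm, d_NH₃ = 157/(1 + 0.6834) = 93.26 cm.
d_HCl = 157 − 93.26 = 63.7 cm.

63.7 cm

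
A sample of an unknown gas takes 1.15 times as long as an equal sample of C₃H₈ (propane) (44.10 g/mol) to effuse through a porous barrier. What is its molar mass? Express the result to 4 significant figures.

58.32 g/mol

By Graham's law, t_X/t_C₃H₈ = √(M_X/M_C₃H₈).
1.15 = √(M_X/44.10)
M_X = 44.10 × 1.15² = 44.10 × 1.322 = 58.32 g/mol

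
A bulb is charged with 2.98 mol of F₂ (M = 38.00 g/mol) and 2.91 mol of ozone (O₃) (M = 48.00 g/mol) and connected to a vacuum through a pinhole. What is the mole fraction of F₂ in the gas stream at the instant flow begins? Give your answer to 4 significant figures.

0.5351

Effusion rate of each component ∝ n_i/√M_i (partial pressure × 1/√M).
So x_F₂ in the escaping gas = (n_F₂/√M_F₂) / Σ(n_i/√M_i)
= (2.98/√38.00) / (2.98/√38.00 + 2.91/√48.00) = 0.4834/(0.4834 + 0.4200) = 0.5351.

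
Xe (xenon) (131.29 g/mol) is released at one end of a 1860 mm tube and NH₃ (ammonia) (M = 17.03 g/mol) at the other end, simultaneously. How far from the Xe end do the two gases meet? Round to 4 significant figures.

In equal time, each gas travels a distance ∝ its rate ∝ 1/√M, so d_Xe/d_NH₃ = √(M_NH₃/M_Xe) = √(17.03/131.29) = 0.3602.
With d_Xe + d_NH₃ = 1860 mm, d_NH₃ = 1860/(1 + 0.3602) = 1367 mm.
d_Xe = 1860 − 1367 = 492.5 mm.

492.5 mm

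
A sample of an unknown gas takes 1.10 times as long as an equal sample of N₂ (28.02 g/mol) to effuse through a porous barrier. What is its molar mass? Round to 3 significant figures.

Graham's law gives t_X/t_N₂ = √(M_X/M_N₂).
1.10 = √(M_X/28.02)
M_X = 28.02 × 1.10² = 28.02 × 1.210 = 33.9 g/mol

33.9 g/mol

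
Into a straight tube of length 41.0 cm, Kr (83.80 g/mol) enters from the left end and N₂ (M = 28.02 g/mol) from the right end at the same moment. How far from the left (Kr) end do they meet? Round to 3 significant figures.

Distances travelled in equal time are proportional to diffusion rates, so d_Kr/d_N₂ = √(M_N₂/M_Kr) = √(28.02/83.80) = 0.5782.
With d_Kr + d_N₂ = 41.0 cm, d_N₂ = 41.0/(1 + 0.5782) = 25.98 cm.
d_Kr = 41.0 − 25.98 = 15.0 cm.

15.0 cm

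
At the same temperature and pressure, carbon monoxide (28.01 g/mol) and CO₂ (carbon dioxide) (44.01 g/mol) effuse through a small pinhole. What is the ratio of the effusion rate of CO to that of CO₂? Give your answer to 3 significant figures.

From Graham's law, rate_CO/rate_CO₂ = √(M_CO₂/M_CO) = √(44.01/28.01) = √1.571 = 1.25.

1.25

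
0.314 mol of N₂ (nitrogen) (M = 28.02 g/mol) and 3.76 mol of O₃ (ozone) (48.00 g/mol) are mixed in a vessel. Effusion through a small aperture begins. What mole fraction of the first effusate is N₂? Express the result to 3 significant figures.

0.0985

Effusion rate of each component ∝ n_i/√M_i (partial pressure × 1/√M).
Mole fraction of N₂ in the effusate = (n_N₂/√M_N₂) / (n_N₂/√M_N₂ + n_O₃/√M_O₃)
= (0.314/√28.02) / (0.314/√28.02 + 3.76/√48.00) = 0.05932/(0.05932 + 0.5427) = 0.0985.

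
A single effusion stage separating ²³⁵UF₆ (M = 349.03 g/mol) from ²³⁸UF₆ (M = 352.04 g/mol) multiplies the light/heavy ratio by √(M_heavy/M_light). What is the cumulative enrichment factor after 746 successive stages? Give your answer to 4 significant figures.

Each stage multiplies the ratio by α = √(352.04/349.03), so after 746 stages the overall factor is α^746 = (352.04/349.03)^(746/2).
= 1.00862^373 = 24.60.

24.60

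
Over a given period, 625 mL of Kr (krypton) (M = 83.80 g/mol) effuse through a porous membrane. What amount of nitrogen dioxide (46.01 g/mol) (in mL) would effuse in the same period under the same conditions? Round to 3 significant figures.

From Graham's law, rate_NO₂/rate_Kr = √(M_Kr/M_NO₂) = √(83.80/46.01) = √1.821 = 1.350.
So the volume for NO₂ is 625 × 1.350 = 843 mL.

843 mL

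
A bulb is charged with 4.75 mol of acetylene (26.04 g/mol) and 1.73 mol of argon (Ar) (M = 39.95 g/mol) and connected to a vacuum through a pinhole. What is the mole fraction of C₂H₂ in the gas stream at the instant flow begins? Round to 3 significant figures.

Each component's effusion rate ∝ (its partial pressure)·(1/√M) ∝ n_i/√M_i.
x_C₂H₂(eff) = (n_C₂H₂/√M_C₂H₂) / (n_C₂H₂/√M_C₂H₂ + n_Ar/√M_Ar)
= (4.75/√26.04) / (4.75/√26.04 + 1.73/√39.95) = 0.9308/(0.9308 + 0.2737) = 0.773.

0.773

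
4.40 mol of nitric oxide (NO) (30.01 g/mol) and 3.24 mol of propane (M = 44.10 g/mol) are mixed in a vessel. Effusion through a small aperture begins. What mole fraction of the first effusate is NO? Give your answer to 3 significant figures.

Rate_i ∝ x_i/√M_i (Graham's law weighted by mole fraction), so the effusate composition follows n_i/√M_i.
Mole fraction of NO in the effusate = (n_NO/√M_NO) / (n_NO/√M_NO + n_C₃H₈/√M_C₃H₈)
= (4.40/√30.01) / (4.40/√30.01 + 3.24/√44.10) = 0.8032/(0.8032 + 0.4879) = 0.622.

0.622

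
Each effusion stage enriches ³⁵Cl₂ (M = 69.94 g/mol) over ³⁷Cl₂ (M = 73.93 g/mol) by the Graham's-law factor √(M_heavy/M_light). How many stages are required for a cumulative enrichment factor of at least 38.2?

Single-stage factor α = √(73.93/69.94), so ln α = ½ ln(1.05705) = 0.02774.
Need α^N ≥ 38.2 ⇒ N ≥ ln(38.2) / ln α = 3.643 / 0.02774 = 131.32.
Minimum whole number of stages: N = 132.

132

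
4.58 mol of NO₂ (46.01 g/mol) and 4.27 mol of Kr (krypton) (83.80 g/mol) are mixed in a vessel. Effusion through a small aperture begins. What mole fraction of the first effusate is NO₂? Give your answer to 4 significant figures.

0.5914

Rate_i ∝ x_i/√M_i (Graham's law weighted by mole fraction), so the effusate composition follows n_i/√M_i.
Mole fraction of NO₂ in the effusate = (n_NO₂/√M_NO₂) / (n_NO₂/√M_NO₂ + n_Kr/√M_Kr)
= (4.58/√46.01) / (4.58/√46.01 + 4.27/√83.80) = 0.6752/(0.6752 + 0.4665) = 0.5914.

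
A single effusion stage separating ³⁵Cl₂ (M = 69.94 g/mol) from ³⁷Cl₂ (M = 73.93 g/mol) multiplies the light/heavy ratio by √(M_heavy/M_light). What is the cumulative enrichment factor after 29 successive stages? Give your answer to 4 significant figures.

The single-stage factor is √(M_heavy/M_light), so 29 stages give [√(73.93/69.94)]^29 = (73.93/69.94)^(29/2).
= 1.05705^(29/2) = 2.236.

2.236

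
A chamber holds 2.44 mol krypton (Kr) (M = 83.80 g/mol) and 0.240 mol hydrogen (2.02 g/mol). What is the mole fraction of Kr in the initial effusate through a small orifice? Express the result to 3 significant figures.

0.612

Effusion rate of each component ∝ n_i/√M_i (partial pressure × 1/√M).
So x_Kr in the escaping gas = (n_Kr/√M_Kr) / Σ(n_i/√M_i)
= (2.44/√83.80) / (2.44/√83.80 + 0.240/√2.02) = 0.2665/(0.2665 + 0.1689) = 0.612.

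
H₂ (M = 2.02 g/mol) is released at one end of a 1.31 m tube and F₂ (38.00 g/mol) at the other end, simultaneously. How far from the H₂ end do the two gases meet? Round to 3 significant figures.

The fronts meet when d_H₂ + d_F₂ = L with d_H₂/d_F₂ = √(M_F₂/M_H₂) (Graham's law). Here √(M_F₂/M_H₂) = √(38.00/2.02) = 4.337.
With d_H₂ + d_F₂ = 1.31 m, d_F₂ = 1.31/(1 + 4.337) = 0.2454 m.
d_H₂ = 1.31 − 0.2454 = 1.06 m.

1.06 m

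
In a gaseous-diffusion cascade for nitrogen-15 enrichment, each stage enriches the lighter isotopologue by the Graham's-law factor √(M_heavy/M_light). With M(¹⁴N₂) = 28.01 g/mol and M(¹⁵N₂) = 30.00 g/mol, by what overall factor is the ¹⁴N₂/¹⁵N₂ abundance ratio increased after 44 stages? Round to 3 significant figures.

4.53

Each stage multiplies the ratio by α = √(30.00/28.01), so after 44 stages the overall factor is α^44 = (30.00/28.01)^(44/2).
= 1.07105^22 = 4.53.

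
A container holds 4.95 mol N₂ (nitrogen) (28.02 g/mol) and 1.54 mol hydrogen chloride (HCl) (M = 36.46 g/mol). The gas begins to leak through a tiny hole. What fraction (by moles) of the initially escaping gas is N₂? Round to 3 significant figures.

0.786

Each component's effusion rate ∝ (its partial pressure)·(1/√M) ∝ n_i/√M_i.
Mole fraction of N₂ in the effusate = (n_N₂/√M_N₂) / (n_N₂/√M_N₂ + n_HCl/√M_HCl)
= (4.95/√28.02) / (4.95/√28.02 + 1.54/√36.46) = 0.9351/(0.9351 + 0.2550) = 0.786.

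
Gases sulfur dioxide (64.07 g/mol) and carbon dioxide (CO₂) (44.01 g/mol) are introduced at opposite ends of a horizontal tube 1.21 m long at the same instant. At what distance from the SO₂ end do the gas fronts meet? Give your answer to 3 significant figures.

0.548 m

The fronts meet when d_SO₂ + d_CO₂ = L with d_SO₂/d_CO₂ = √(M_CO₂/M_SO₂) (Graham's law). Here √(M_CO₂/M_SO₂) = √(44.01/64.07) = 0.8288.
With d_SO₂ + d_CO₂ = 1.21 m, d_CO₂ = 1.21/(1 + 0.8288) = 0.6616 m.
d_SO₂ = 1.21 − 0.6616 = 0.548 m.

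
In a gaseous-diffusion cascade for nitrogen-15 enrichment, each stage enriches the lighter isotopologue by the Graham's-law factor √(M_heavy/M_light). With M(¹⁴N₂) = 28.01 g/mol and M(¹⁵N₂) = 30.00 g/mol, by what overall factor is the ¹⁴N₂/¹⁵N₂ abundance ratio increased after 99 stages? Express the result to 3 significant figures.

After 99 stages the ratio has grown by (√(30.00/28.01))^99 = (30.00/28.01)^(99/2).
= 1.07105^(99/2) = 29.9.

29.9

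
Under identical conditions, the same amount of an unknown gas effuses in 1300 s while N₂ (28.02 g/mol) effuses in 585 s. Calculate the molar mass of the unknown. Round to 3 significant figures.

Since effusion rate ∝ 1/√M, t_X/t_N₂ = √(M_X/M_N₂).
1300/585 = 2.222 = √(M_X/28.02)
M_X = 28.02 × 2.222² = 28.02 × 4.938 = 138 g/mol

138 g/mol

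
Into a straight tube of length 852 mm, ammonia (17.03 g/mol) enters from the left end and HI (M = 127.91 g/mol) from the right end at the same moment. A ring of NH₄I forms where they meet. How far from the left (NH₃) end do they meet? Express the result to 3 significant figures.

624 mm

Distances travelled in equal time are proportional to diffusion rates, so d_NH₃/d_HI = √(M_HI/M_NH₃) = √(127.91/17.03) = 2.741.
With d_NH₃ + d_HI = 852 mm, d_HI = 852/(1 + 2.741) = 227.8 mm.
d_NH₃ = 852 − 227.8 = 624 mm.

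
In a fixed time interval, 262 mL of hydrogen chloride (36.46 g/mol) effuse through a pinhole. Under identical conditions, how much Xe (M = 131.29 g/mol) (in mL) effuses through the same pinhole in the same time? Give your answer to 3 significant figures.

138 mL

Since effusion rate ∝ 1/√M, rate_Xe/rate_HCl = √(M_HCl/M_Xe) = √(36.46/131.29) = √0.2777 = 0.5270.
So the volume for Xe is 262 × 0.5270 = 138 mL.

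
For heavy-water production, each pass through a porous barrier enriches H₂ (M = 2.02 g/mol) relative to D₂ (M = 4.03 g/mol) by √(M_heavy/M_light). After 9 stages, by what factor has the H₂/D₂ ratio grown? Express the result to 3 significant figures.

22.4

Each stage multiplies the ratio by α = √(4.03/2.02), so after 9 stages the overall factor is α^9 = (4.03/2.02)^(9/2).
= 1.99505^(9/2) = 22.4.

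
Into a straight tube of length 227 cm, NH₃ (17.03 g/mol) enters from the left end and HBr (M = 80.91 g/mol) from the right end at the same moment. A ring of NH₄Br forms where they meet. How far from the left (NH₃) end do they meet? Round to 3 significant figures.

In equal time, each gas travels a distance ∝ its rate ∝ 1/√M, so d_NH₃/d_HBr = √(M_HBr/M_NH₃) = √(80.91/17.03) = 2.180.
With d_NH₃ + d_HBr = 227 cm, d_HBr = 227/(1 + 2.180) = 71.39 cm.
d_NH₃ = 227 − 71.39 = 156 cm.

156 cm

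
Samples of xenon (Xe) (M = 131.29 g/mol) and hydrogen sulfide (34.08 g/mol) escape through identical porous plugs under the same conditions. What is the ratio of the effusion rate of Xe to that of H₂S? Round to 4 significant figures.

0.5095

From Graham's law, rate_Xe/rate_H₂S = √(M_H₂S/M_Xe) = √(34.08/131.29) = √0.2596 = 0.5095.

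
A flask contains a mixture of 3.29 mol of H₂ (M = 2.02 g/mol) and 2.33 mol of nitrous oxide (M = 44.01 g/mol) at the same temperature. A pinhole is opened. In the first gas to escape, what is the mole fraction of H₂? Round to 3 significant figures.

Each component's effusion rate ∝ (its partial pressure)·(1/√M) ∝ n_i/√M_i.
x_H₂(eff) = (n_H₂/√M_H₂) / (n_H₂/√M_H₂ + n_N₂O/√M_N₂O)
= (3.29/√2.02) / (3.29/√2.02 + 2.33/√44.01) = 2.315/(2.315 + 0.3512) = 0.868.

0.868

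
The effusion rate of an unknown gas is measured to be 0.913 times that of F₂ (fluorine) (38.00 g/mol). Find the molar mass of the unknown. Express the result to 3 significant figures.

45.6 g/mol

Since effusion rate ∝ 1/√M, rate_X/rate_F₂ = √(M_F₂/M_X).
0.913 = √(38.00/M_X)
M_X = 38.00 / 0.913² = 38.00 / 0.8336 = 45.6 g/mol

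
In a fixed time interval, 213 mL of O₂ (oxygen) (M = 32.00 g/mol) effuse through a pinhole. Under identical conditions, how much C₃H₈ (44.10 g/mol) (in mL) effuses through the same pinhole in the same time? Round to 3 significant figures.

Using Graham's law: rate_C₃H₈/rate_O₂ = √(M_O₂/M_C₃H₈) = √(32.00/44.10) = √0.7256 = 0.8518.
So the volume for C₃H₈ is 213 × 0.8518 = 181 mL.

181 mL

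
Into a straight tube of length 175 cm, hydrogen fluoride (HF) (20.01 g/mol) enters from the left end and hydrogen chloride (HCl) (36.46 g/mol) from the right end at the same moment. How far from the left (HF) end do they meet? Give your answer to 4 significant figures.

The fronts meet when d_HF + d_HCl = L with d_HF/d_HCl = √(M_HCl/M_HF) (Graham's law). Here √(M_HCl/M_HF) = √(36.46/20.01) = 1.350.
With d_HF + d_HCl = 175 cm, d_HCl = 175/(1 + 1.350) = 74.47 cm.
d_HF = 175 − 74.47 = 100.5 cm.

100.5 cm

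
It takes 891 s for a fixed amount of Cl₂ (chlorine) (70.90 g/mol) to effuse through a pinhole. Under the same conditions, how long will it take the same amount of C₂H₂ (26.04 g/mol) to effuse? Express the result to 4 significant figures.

From Graham's law, t_C₂H₂/t_Cl₂ = √(M_C₂H₂/M_Cl₂) = √(26.04/70.90) = √0.3673 = 0.6060.
So the time for C₂H₂ is 891 × 0.6060 = 540.0 s.

540.0 s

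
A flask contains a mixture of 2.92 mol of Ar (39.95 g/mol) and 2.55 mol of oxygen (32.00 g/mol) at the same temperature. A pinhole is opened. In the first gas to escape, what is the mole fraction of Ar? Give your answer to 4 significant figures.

0.5061

Effusion rate of each component ∝ n_i/√M_i (partial pressure × 1/√M).
x_Ar(eff) = (n_Ar/√M_Ar) / (n_Ar/√M_Ar + n_O₂/√M_O₂)
= (2.92/√39.95) / (2.92/√39.95 + 2.55/√32.00) = 0.4620/(0.4620 + 0.4508) = 0.5061.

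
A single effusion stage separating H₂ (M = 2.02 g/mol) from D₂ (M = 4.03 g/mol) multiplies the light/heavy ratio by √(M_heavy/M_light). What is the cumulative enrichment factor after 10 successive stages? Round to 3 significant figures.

31.6

The single-stage factor is √(M_heavy/M_light), so 10 stages give [√(4.03/2.02)]^10 = (4.03/2.02)^(10/2).
= 1.99505^5 = 31.6.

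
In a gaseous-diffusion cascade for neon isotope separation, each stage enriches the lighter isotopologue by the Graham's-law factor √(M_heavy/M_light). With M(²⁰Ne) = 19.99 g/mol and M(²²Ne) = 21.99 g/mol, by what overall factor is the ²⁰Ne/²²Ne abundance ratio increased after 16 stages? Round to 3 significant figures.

2.14

Each stage multiplies the ratio by α = √(21.99/19.99), so after 16 stages the overall factor is α^16 = (21.99/19.99)^(16/2).
= 1.10005^8 = 2.14.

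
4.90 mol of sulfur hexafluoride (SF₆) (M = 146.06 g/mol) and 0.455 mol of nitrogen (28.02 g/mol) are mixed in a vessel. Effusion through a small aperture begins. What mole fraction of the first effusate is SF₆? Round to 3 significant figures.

Each component's effusion rate ∝ (its partial pressure)·(1/√M) ∝ n_i/√M_i.
Mole fraction of SF₆ in the effusate = (n_SF₆/√M_SF₆) / (n_SF₆/√M_SF₆ + n_N₂/√M_N₂)
= (4.90/√146.06) / (4.90/√146.06 + 0.455/√28.02) = 0.4054/(0.4054 + 0.08596) = 0.825.

0.825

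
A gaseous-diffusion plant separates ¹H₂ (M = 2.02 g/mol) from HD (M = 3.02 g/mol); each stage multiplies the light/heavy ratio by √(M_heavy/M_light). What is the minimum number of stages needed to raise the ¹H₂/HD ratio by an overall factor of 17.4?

Per stage α = (3.02/2.02)^(1/2) = 1.49505^0.5, giving ln α = 0.2011.
Need α^N ≥ 17.4 ⇒ N ≥ ln(17.4) / ln α = 2.856 / 0.2011 = 14.21.
Rounding up, N = 15 stages.

15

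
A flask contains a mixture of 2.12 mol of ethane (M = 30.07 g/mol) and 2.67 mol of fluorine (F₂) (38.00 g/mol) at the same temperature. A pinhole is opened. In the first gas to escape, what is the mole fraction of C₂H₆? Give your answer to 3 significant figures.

0.472

The effusion rate of species i is ∝ p_i/√M_i ∝ n_i/√M_i.
x_C₂H₆(eff) = (n_C₂H₆/√M_C₂H₆) / (n_C₂H₆/√M_C₂H₆ + n_F₂/√M_F₂)
= (2.12/√30.07) / (2.12/√30.07 + 2.67/√38.00) = 0.3866/(0.3866 + 0.4331) = 0.472.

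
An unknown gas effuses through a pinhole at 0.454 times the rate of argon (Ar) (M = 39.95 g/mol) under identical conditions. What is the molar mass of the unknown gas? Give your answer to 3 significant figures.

By Graham's law, rate_X/rate_Ar = √(M_Ar/M_X).
0.454 = √(39.95/M_X)
M_X = 39.95 / 0.454² = 39.95 / 0.2061 = 194 g/mol

194 g/mol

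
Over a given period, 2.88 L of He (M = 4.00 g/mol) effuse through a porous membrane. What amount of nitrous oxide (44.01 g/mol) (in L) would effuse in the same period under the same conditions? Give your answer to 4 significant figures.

By Graham's law, rate_N₂O/rate_He = √(M_He/M_N₂O) = √(4.00/44.01) = √0.09089 = 0.3015.
So the volume for N₂O is 2.88 × 0.3015 = 0.8683 L.

0.8683 L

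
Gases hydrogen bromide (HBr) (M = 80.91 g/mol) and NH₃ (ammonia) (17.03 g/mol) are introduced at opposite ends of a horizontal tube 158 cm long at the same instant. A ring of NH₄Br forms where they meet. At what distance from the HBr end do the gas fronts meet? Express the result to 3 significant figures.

In equal time, each gas travels a distance ∝ its rate ∝ 1/√M, so d_HBr/d_NH₃ = √(M_NH₃/M_HBr) = √(17.03/80.91) = 0.4588.
With d_HBr + d_NH₃ = 158 cm, d_NH₃ = 158/(1 + 0.4588) = 108.3 cm.
d_HBr = 158 − 108.3 = 49.7 cm.

49.7 cm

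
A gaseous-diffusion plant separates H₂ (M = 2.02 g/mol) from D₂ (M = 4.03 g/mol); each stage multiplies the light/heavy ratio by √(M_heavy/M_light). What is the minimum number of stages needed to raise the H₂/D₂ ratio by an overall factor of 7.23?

6

Per stage α = (4.03/2.02)^(1/2) = 1.99505^0.5, giving ln α = 0.3453.
Need α^N ≥ 7.23 ⇒ N ≥ ln(7.23) / ln α = 1.978 / 0.3453 = 5.73.
Minimum whole number of stages: N = 6.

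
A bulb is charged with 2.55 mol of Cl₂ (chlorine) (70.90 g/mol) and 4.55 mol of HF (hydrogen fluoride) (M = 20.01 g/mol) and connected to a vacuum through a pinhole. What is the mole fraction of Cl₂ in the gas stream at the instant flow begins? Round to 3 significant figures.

0.229

Rate_i ∝ x_i/√M_i (Graham's law weighted by mole fraction), so the effusate composition follows n_i/√M_i.
Mole fraction of Cl₂ in the effusate = (n_Cl₂/√M_Cl₂) / (n_Cl₂/√M_Cl₂ + n_HF/√M_HF)
= (2.55/√70.90) / (2.55/√70.90 + 4.55/√20.01) = 0.3028/(0.3028 + 1.017) = 0.229.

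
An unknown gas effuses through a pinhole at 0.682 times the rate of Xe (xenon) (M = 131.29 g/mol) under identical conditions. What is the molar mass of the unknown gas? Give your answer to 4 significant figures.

282.3 g/mol

By Graham's law, rate_X/rate_Xe = √(M_Xe/M_X).
0.682 = √(131.29/M_X)
M_X = 131.29 / 0.682² = 131.29 / 0.4651 = 282.3 g/mol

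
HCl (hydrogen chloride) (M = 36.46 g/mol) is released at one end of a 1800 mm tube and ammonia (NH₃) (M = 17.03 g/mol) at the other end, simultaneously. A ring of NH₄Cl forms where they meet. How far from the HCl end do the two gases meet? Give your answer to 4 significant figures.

In equal time, each gas travels a distance ∝ its rate ∝ 1/√M, so d_HCl/d_NH₃ = √(M_NH₃/M_HCl) = √(17.03/36.46) = 0.6834.
With d_HCl + d_NH₃ = 1800 mm, d_NH₃ = 1800/(1 + 0.6834) = 1069 mm.
d_HCl = 1800 − 1069 = 730.8 mm.

730.8 mm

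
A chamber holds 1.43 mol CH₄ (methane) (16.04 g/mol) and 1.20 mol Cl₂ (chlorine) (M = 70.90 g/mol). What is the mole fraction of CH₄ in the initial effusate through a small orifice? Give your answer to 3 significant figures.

The effusion rate of species i is ∝ p_i/√M_i ∝ n_i/√M_i.
So x_CH₄ in the escaping gas = (n_CH₄/√M_CH₄) / Σ(n_i/√M_i)
= (1.43/√16.04) / (1.43/√16.04 + 1.20/√70.90) = 0.3571/(0.3571 + 0.1425) = 0.715.

0.715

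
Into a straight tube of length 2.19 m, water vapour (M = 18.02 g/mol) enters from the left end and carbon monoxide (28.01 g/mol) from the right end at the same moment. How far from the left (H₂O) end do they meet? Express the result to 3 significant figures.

Distances travelled in equal time are proportional to diffusion rates, so d_H₂O/d_CO = √(M_CO/M_H₂O) = √(28.01/18.02) = 1.247.
With d_H₂O + d_CO = 2.19 m, d_CO = 2.19/(1 + 1.247) = 0.9747 m.
d_H₂O = 2.19 − 0.9747 = 1.22 m.

1.22 m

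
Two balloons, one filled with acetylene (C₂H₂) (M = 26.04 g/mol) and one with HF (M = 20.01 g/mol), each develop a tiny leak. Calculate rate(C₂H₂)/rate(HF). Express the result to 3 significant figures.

Using Graham's law: rate_C₂H₂/rate_HF = √(M_HF/M_C₂H₂) = √(20.01/26.04) = √0.7684 = 0.877.

0.877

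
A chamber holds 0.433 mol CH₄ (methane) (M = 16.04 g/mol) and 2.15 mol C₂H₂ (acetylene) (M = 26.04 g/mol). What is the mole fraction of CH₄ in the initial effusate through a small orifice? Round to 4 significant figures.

0.2042

The effusion rate of species i is ∝ p_i/√M_i ∝ n_i/√M_i.
Mole fraction of CH₄ in the effusate = (n_CH₄/√M_CH₄) / (n_CH₄/√M_CH₄ + n_C₂H₂/√M_C₂H₂)
= (0.433/√16.04) / (0.433/√16.04 + 2.15/√26.04) = 0.1081/(0.1081 + 0.4213) = 0.2042.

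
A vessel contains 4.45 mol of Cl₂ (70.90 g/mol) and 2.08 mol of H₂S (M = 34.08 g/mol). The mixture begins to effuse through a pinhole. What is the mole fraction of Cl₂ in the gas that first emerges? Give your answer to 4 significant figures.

0.5973

Each component's effusion rate ∝ (its partial pressure)·(1/√M) ∝ n_i/√M_i.
Mole fraction of Cl₂ in the effusate = (n_Cl₂/√M_Cl₂) / (n_Cl₂/√M_Cl₂ + n_H₂S/√M_H₂S)
= (4.45/√70.90) / (4.45/√70.90 + 2.08/√34.08) = 0.5285/(0.5285 + 0.3563) = 0.5973.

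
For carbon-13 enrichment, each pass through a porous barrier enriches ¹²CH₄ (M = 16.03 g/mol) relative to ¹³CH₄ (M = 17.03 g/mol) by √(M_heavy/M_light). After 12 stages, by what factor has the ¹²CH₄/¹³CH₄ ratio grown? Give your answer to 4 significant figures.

Overall factor = α^12 with α = √(17.03/16.03), i.e. (17.03/16.03)^(12/2).
= 1.06238^6 = 1.438.

1.438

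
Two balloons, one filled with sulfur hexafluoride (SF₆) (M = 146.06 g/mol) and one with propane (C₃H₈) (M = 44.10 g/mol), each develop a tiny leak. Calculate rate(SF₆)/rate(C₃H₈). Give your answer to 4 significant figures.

0.5495

Graham's law gives rate_SF₆/rate_C₃H₈ = √(M_C₃H₈/M_SF₆) = √(44.10/146.06) = √0.3019 = 0.5495.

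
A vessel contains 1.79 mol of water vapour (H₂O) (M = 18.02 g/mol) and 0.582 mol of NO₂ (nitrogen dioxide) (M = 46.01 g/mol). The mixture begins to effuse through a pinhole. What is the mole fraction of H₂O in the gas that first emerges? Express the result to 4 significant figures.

0.8309

Each component's effusion rate ∝ (its partial pressure)·(1/√M) ∝ n_i/√M_i.
x_H₂O(eff) = (n_H₂O/√M_H₂O) / (n_H₂O/√M_H₂O + n_NO₂/√M_NO₂)
= (1.79/√18.02) / (1.79/√18.02 + 0.582/√46.01) = 0.4217/(0.4217 + 0.08580) = 0.8309.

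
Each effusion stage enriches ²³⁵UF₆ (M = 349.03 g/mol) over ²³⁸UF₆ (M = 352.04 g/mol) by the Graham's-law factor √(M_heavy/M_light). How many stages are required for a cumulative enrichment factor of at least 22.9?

730

With α = √(352.04/349.03) per stage, ln α = ½ ln(1.00862) = 0.004293.
Need α^N ≥ 22.9 ⇒ N ≥ ln(22.9) / ln α = 3.131 / 0.004293 = 729.28.
So at least 730 stages are needed.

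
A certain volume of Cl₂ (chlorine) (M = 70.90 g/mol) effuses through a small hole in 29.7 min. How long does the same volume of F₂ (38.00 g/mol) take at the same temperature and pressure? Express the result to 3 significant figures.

21.7 min

By Graham's law, t_F₂/t_Cl₂ = √(M_F₂/M_Cl₂) = √(38.00/70.90) = √0.5360 = 0.7321.
So the time for F₂ is 29.7 × 0.7321 = 21.7 min.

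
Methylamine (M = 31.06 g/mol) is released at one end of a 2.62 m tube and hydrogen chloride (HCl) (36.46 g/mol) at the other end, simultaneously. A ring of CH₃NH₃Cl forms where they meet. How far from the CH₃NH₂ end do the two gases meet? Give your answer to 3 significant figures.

1.36 m

The fronts meet when d_CH₃NH₂ + d_HCl = L with d_CH₃NH₂/d_HCl = √(M_HCl/M_CH₃NH₂) (Graham's law). Here √(M_HCl/M_CH₃NH₂) = √(36.46/31.06) = 1.083.
With d_CH₃NH₂ + d_HCl = 2.62 m, d_HCl = 2.62/(1 + 1.083) = 1.258 m.
d_CH₃NH₂ = 2.62 − 1.258 = 1.36 m.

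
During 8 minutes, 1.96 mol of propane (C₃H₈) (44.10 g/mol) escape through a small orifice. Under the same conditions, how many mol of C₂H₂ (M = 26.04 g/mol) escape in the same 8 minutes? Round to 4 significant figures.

2.551 mol

By Graham's law, rate_C₂H₂/rate_C₃H₈ = √(M_C₃H₈/M_C₂H₂) = √(44.10/26.04) = √1.694 = 1.301.
So the amount for C₂H₂ is 1.96 × 1.301 = 2.551 mol.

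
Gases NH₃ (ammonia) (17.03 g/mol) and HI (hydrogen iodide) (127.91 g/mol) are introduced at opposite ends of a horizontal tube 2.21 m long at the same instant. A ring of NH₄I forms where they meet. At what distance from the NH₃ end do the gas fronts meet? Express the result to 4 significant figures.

1.619 m

In equal time, each gas travels a distance ∝ its rate ∝ 1/√M, so d_NH₃/d_HI = √(M_HI/M_NH₃) = √(127.91/17.03) = 2.741.
With d_NH₃ + d_HI = 2.21 m, d_HI = 2.21/(1 + 2.741) = 0.5908 m.
d_NH₃ = 2.21 − 0.5908 = 1.619 m.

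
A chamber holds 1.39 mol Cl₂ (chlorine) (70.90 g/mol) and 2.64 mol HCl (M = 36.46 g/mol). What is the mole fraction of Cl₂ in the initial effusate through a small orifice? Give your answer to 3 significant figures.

0.274

Rate_i ∝ x_i/√M_i (Graham's law weighted by mole fraction), so the effusate composition follows n_i/√M_i.
x_Cl₂(eff) = (n_Cl₂/√M_Cl₂) / (n_Cl₂/√M_Cl₂ + n_HCl/√M_HCl)
= (1.39/√70.90) / (1.39/√70.90 + 2.64/√36.46) = 0.1651/(0.1651 + 0.4372) = 0.274.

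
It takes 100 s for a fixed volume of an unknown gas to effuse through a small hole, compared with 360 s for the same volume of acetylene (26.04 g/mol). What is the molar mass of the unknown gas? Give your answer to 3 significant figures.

2.01 g/mol

From Graham's law, t_X/t_C₂H₂ = √(M_X/M_C₂H₂).
100/360 = 0.2778 = √(M_X/26.04)
M_X = 26.04 × 0.2778² = 26.04 × 0.07716 = 2.01 g/mol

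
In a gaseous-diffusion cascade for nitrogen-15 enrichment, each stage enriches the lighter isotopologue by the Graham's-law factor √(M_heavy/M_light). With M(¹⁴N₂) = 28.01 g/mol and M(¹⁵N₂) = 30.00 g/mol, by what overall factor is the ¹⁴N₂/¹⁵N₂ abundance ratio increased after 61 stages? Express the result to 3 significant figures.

The single-stage factor is √(M_heavy/M_light), so 61 stages give [√(30.00/28.01)]^61 = (30.00/28.01)^(61/2).
= 1.07105^(61/2) = 8.11.

8.11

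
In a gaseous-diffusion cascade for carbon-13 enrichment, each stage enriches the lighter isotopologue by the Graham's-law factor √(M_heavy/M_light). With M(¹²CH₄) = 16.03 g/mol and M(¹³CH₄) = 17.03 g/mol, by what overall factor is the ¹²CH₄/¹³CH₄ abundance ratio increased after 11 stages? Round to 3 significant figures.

1.39

After 11 stages the ratio has grown by (√(17.03/16.03))^11 = (17.03/16.03)^(11/2).
= 1.06238^(11/2) = 1.39.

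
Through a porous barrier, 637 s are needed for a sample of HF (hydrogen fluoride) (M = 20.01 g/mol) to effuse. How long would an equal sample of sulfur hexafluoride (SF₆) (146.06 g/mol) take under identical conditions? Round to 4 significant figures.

Using Graham's law: t_SF₆/t_HF = √(M_SF₆/M_HF) = √(146.06/20.01) = √7.299 = 2.702.
So the time for SF₆ is 637 × 2.702 = 1721 s.

1721 s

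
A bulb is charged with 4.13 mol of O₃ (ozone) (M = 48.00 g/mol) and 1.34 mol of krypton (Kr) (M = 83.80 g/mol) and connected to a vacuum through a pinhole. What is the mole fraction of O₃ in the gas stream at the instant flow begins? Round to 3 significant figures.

0.803

Each component's effusion rate ∝ (its partial pressure)·(1/√M) ∝ n_i/√M_i.
So x_O₃ in the escaping gas = (n_O₃/√M_O₃) / Σ(n_i/√M_i)
= (4.13/√48.00) / (4.13/√48.00 + 1.34/√83.80) = 0.5961/(0.5961 + 0.1464) = 0.803.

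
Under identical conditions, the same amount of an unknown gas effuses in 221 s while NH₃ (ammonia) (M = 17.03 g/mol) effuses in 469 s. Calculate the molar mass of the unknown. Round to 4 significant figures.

3.781 g/mol

From Graham's law, t_X/t_NH₃ = √(M_X/M_NH₃).
221/469 = 0.4712 = √(M_X/17.03)
M_X = 17.03 × 0.4712² = 17.03 × 0.2220 = 3.781 g/mol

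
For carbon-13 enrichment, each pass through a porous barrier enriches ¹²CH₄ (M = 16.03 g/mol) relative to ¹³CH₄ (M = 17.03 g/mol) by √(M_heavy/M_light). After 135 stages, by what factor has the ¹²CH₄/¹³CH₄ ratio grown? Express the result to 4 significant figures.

The single-stage factor is √(M_heavy/M_light), so 135 stages give [√(17.03/16.03)]^135 = (17.03/16.03)^(135/2).
= 1.06238^(135/2) = 59.43.

59.43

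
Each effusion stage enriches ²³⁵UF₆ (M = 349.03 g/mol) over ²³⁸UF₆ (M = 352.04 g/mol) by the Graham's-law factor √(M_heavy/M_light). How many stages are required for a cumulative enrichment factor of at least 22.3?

724

Per stage α = (352.04/349.03)^(1/2) = 1.00862^0.5, giving ln α = 0.004293.
Need α^N ≥ 22.3 ⇒ N ≥ ln(22.3) / ln α = 3.105 / 0.004293 = 723.10.
Minimum whole number of stages: N = 724.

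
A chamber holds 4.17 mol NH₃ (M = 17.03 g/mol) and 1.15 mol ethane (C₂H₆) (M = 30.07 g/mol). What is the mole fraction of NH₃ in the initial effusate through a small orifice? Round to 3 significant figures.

0.828

Effusion rate of each component ∝ n_i/√M_i (partial pressure × 1/√M).
Mole fraction of NH₃ in the effusate = (n_NH₃/√M_NH₃) / (n_NH₃/√M_NH₃ + n_C₂H₆/√M_C₂H₆)
= (4.17/√17.03) / (4.17/√17.03 + 1.15/√30.07) = 1.010/(1.010 + 0.2097) = 0.828.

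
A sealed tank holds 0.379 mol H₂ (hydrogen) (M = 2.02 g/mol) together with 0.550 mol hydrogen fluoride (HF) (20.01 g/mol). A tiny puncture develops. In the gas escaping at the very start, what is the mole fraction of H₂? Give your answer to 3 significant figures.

0.684

Each component's effusion rate ∝ (its partial pressure)·(1/√M) ∝ n_i/√M_i.
So x_H₂ in the escaping gas = (n_H₂/√M_H₂) / Σ(n_i/√M_i)
= (0.379/√2.02) / (0.379/√2.02 + 0.550/√20.01) = 0.2667/(0.2667 + 0.1230) = 0.684.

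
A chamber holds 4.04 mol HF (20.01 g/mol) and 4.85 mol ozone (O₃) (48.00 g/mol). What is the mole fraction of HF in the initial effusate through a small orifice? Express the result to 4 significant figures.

Rate_i ∝ x_i/√M_i (Graham's law weighted by mole fraction), so the effusate composition follows n_i/√M_i.
So x_HF in the escaping gas = (n_HF/√M_HF) / Σ(n_i/√M_i)
= (4.04/√20.01) / (4.04/√20.01 + 4.85/√48.00) = 0.9031/(0.9031 + 0.7000) = 0.5633.

0.5633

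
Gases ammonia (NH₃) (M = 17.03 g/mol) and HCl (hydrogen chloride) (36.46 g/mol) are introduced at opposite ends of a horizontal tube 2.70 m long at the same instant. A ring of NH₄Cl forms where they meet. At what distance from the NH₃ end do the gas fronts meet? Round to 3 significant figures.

In equal time, each gas travels a distance ∝ its rate ∝ 1/√M, so d_NH₃/d_HCl = √(M_HCl/M_NH₃) = √(36.46/17.03) = 1.463.
With d_NH₃ + d_HCl = 2.70 m, d_HCl = 2.70/(1 + 1.463) = 1.096 m.
d_NH₃ = 2.70 − 1.096 = 1.60 m.

1.60 m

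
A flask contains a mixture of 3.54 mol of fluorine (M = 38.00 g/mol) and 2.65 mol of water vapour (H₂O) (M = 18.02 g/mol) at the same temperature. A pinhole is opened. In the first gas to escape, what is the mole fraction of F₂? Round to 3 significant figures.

Rate_i ∝ x_i/√M_i (Graham's law weighted by mole fraction), so the effusate composition follows n_i/√M_i.
x_F₂(eff) = (n_F₂/√M_F₂) / (n_F₂/√M_F₂ + n_H₂O/√M_H₂O)
= (3.54/√38.00) / (3.54/√38.00 + 2.65/√18.02) = 0.5743/(0.5743 + 0.6243) = 0.479.

0.479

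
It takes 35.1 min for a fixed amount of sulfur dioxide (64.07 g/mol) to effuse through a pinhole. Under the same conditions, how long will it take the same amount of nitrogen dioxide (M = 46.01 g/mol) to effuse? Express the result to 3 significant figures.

29.7 min

Graham's law gives t_NO₂/t_SO₂ = √(M_NO₂/M_SO₂) = √(46.01/64.07) = √0.7181 = 0.8474.
So the time for NO₂ is 35.1 × 0.8474 = 29.7 min.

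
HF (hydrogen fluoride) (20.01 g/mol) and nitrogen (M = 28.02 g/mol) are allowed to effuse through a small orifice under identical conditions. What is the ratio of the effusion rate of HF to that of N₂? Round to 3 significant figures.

1.18

Using Graham's law: rate_HF/rate_N₂ = √(M_N₂/M_HF) = √(28.02/20.01) = √1.400 = 1.18.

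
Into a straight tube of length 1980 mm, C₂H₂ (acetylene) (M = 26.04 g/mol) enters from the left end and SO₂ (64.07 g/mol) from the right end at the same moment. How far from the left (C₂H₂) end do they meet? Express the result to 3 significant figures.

Distances travelled in equal time are proportional to diffusion rates, so d_C₂H₂/d_SO₂ = √(M_SO₂/M_C₂H₂) = √(64.07/26.04) = 1.569.
With d_C₂H₂ + d_SO₂ = 1980 mm, d_SO₂ = 1980/(1 + 1.569) = 770.9 mm.
d_C₂H₂ = 1980 − 770.9 = 1210 mm.

1210 mm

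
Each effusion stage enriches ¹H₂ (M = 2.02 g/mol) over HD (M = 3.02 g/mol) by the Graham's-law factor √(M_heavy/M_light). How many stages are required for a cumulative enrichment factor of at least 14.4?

14

With α = √(3.02/2.02) per stage, ln α = ½ ln(1.49505) = 0.2011.
Need α^N ≥ 14.4 ⇒ N ≥ ln(14.4) / ln α = 2.667 / 0.2011 = 13.26.
So at least 14 stages are needed.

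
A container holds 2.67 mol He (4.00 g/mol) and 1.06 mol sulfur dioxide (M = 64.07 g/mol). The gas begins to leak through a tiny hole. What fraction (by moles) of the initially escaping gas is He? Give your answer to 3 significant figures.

0.910

Effusion rate of each component ∝ n_i/√M_i (partial pressure × 1/√M).
So x_He in the escaping gas = (n_He/√M_He) / Σ(n_i/√M_i)
= (2.67/√4.00) / (2.67/√4.00 + 1.06/√64.07) = 1.335/(1.335 + 0.1324) = 0.910.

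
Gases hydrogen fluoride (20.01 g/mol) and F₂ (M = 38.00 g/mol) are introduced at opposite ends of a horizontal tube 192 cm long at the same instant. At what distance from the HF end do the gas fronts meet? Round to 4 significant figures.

In equal time, each gas travels a distance ∝ its rate ∝ 1/√M, so d_HF/d_F₂ = √(M_F₂/M_HF) = √(38.00/20.01) = 1.378.
With d_HF + d_F₂ = 192 cm, d_F₂ = 192/(1 + 1.378) = 80.74 cm.
d_HF = 192 − 80.74 = 111.3 cm.

111.3 cm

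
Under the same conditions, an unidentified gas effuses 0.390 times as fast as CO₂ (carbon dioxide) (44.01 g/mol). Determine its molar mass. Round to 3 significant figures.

Since effusion rate ∝ 1/√M, rate_X/rate_CO₂ = √(M_CO₂/M_X).
0.390 = √(44.01/M_X)
M_X = 44.01 / 0.390² = 44.01 / 0.1521 = 289 g/mol

289 g/mol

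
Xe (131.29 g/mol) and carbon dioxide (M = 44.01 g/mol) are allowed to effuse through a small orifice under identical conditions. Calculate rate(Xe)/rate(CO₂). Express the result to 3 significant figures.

0.579

By Graham's law, rate_Xe/rate_CO₂ = √(M_CO₂/M_Xe) = √(44.01/131.29) = √0.3352 = 0.579.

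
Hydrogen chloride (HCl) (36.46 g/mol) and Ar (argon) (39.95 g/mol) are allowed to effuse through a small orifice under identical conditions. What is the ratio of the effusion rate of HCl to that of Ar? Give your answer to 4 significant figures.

1.047

Since effusion rate ∝ 1/√M, rate_HCl/rate_Ar = √(M_Ar/M_HCl) = √(39.95/36.46) = √1.096 = 1.047.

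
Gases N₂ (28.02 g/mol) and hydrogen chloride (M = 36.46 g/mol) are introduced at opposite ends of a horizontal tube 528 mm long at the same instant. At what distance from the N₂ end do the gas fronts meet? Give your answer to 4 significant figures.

Graham's law gives d_N₂/d_HCl = rate_N₂/rate_HCl = √(M_HCl/M_N₂) = √(36.46/28.02) = 1.141.
With d_N₂ + d_HCl = 528 mm, d_HCl = 528/(1 + 1.141) = 246.6 mm.
d_N₂ = 528 − 246.6 = 281.4 mm.

281.4 mm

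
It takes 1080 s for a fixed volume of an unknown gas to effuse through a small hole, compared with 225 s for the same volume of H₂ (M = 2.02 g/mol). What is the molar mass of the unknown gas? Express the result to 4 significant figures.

Using Graham's law: t_X/t_H₂ = √(M_X/M_H₂).
1080/225 = 4.800 = √(M_X/2.02)
M_X = 2.02 × 4.800² = 2.02 × 23.04 = 46.54 g/mol

46.54 g/mol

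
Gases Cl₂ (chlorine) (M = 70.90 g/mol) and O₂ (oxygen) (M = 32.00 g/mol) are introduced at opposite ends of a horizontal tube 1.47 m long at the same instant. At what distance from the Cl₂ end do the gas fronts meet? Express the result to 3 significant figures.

0.591 m

Graham's law gives d_Cl₂/d_O₂ = rate_Cl₂/rate_O₂ = √(M_O₂/M_Cl₂) = √(32.00/70.90) = 0.6718.
With d_Cl₂ + d_O₂ = 1.47 m, d_O₂ = 1.47/(1 + 0.6718) = 0.8793 m.
d_Cl₂ = 1.47 − 0.8793 = 0.591 m.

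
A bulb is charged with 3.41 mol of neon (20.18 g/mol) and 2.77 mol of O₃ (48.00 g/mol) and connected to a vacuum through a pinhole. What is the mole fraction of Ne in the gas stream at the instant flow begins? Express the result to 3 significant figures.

0.655

Effusion rate of each component ∝ n_i/√M_i (partial pressure × 1/√M).
So x_Ne in the escaping gas = (n_Ne/√M_Ne) / Σ(n_i/√M_i)
= (3.41/√20.18) / (3.41/√20.18 + 2.77/√48.00) = 0.7591/(0.7591 + 0.3998) = 0.655.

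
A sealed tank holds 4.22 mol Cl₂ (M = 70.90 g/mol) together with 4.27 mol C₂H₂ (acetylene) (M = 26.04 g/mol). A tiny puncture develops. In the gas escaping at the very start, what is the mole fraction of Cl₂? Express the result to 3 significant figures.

0.375

Effusion rate of each component ∝ n_i/√M_i (partial pressure × 1/√M).
So x_Cl₂ in the escaping gas = (n_Cl₂/√M_Cl₂) / Σ(n_i/√M_i)
= (4.22/√70.90) / (4.22/√70.90 + 4.27/√26.04) = 0.5012/(0.5012 + 0.8368) = 0.375.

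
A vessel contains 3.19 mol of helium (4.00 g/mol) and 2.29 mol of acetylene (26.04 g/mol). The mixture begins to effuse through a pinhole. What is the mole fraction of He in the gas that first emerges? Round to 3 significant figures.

Each component's effusion rate ∝ (its partial pressure)·(1/√M) ∝ n_i/√M_i.
x_He(eff) = (n_He/√M_He) / (n_He/√M_He + n_C₂H₂/√M_C₂H₂)
= (3.19/√4.00) / (3.19/√4.00 + 2.29/√26.04) = 1.595/(1.595 + 0.4488) = 0.780.

0.780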